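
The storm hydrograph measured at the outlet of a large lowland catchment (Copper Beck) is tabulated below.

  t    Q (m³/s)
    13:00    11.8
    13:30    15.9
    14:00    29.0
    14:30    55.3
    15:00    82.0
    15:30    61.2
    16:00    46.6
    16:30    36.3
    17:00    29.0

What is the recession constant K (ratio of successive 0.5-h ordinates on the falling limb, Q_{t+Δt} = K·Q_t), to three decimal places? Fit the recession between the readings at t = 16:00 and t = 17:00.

K ≈ 0.789

Using the recession-limb readings at t = 16:00 and t = 17:00: Q falls from 46.6 to 29.0 m³/s over 2 intervals.
K = (Q₂/Q₁)^(1/2) = (29.0/46.6)^(1/2) = 0.789.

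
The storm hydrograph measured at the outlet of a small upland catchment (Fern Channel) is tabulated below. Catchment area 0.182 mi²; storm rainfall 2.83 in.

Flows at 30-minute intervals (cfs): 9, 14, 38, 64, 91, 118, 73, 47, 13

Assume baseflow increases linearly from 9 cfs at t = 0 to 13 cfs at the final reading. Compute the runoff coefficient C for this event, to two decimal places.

C ≈ 0.55

ΣQ_DR = 368.0 cfs; V = ΣQ_DR·Δt = 6.624 × 10^5 ft³.
Runoff depth d = V / A = 1.567 in.
C = d / P = 1.567 / 2.83 = 0.55.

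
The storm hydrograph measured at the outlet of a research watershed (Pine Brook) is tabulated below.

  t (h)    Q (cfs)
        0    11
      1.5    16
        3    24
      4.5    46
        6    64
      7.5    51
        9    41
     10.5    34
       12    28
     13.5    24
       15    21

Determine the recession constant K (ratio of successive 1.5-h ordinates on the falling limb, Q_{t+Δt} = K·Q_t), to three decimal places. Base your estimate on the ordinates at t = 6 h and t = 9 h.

Using the recession-limb readings at t = 6 h and t = 9 h: Q falls from 64 to 41 cfs over 2 intervals.
K = (Q₂/Q₁)^(1/2) = (41/64)^(1/2) = 0.800.

K ≈ 0.800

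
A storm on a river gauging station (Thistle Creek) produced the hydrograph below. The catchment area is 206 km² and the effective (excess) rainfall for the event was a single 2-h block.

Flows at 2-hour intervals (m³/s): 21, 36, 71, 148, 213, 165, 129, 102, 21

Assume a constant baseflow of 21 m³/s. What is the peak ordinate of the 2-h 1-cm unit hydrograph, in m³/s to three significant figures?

U_p ≈ 76.6 m³/s

Direct runoff: 0.0, 15.0, 50.0, 127.0, 192.0, 144.0, 108.0, 81.0, 0.0 m³/s; ΣQ_DR = 717.0 m³/s, peak = 192.0 m³/s.
Runoff depth d = ΣQ_DR·Δt / A = 717.0 × 7200 / (206 km²) = 25.06 mm.
The 1-cm UH is the DRH scaled by (10 mm)/d, so U_p = 192.0 × 10/25.06 = 76.6 m³/s.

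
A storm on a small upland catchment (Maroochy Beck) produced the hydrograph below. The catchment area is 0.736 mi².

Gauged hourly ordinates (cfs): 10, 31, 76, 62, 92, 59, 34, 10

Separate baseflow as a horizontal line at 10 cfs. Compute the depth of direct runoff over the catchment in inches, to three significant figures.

Direct runoff: 0.0, 21.0, 66.0, 52.0, 82.0, 49.0, 24.0, 0.0 cfs; ΣQ_DR = 294.0 cfs.
V = ΣQ_DR · Δt = 294.0 × 3600 s = 1.058 × 10^6 ft³.
Over A = 0.736 mi², depth = V / A = 0.619 in.

d ≈ 0.619 in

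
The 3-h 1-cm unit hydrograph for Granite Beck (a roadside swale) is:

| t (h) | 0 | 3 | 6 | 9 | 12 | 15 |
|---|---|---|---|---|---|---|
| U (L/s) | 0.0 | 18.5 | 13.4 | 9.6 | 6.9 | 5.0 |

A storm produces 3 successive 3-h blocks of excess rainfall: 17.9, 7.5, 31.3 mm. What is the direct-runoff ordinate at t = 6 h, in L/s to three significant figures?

By discrete convolution, Q_j = Σ (P_i / 10 mm) · U_{j−i}.
At t = 6 h (j=2): Q = (17.9/10)·13.4 + (7.5/10)·18.5 + (31.3/10)·0.0 = 37.9 L/s.

Q ≈ 37.9 L/s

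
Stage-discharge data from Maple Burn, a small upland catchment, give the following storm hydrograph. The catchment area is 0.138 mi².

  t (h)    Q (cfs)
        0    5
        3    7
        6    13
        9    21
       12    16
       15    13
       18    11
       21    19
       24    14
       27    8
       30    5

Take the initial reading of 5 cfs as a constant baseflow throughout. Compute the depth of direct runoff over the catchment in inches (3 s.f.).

d ≈ 2.59 in

Direct runoff: 0.0, 2.0, 8.0, 16.0, 11.0, 8.0, 6.0, 14.0, 9.0, 3.0, 0.0 cfs; ΣQ_DR = 77.00 cfs.
V = ΣQ_DR · Δt = 77.00 × 10800 s = 8.316 × 10^5 ft³.
Over A = 0.138 mi², depth = V / A = 2.59 in.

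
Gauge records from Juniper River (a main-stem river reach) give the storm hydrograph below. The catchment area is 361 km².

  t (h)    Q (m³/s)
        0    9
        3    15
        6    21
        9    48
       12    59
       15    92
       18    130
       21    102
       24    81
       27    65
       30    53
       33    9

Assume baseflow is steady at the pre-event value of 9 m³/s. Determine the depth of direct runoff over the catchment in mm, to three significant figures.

Direct runoff: 0.0, 6.0, 12.0, 39.0, 50.0, 83.0, 121.0, 93.0, 72.0, 56.0, 44.0, 0.0 m³/s; ΣQ_DR = 576.0 m³/s.
V = ΣQ_DR · Δt = 576.0 × 10800 s = 6.221 × 10^6 m³.
Over A = 361 km², depth = V / A = 17.2 mm.

d ≈ 17.2 mm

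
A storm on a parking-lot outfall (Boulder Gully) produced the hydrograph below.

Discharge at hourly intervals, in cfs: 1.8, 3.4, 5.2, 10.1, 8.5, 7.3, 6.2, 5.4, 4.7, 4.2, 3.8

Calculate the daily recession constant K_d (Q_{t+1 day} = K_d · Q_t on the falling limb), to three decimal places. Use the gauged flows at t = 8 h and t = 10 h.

K_d ≈ 0.078

Between t = 8 h and t = 10 h the flow falls from 4.7 to 3.8 cfs over 2×1 h = 2 h.
Per-interval ratio K = (3.8/4.7)^(1/2) = 0.8992; K_d = K^(24/1) = 0.078.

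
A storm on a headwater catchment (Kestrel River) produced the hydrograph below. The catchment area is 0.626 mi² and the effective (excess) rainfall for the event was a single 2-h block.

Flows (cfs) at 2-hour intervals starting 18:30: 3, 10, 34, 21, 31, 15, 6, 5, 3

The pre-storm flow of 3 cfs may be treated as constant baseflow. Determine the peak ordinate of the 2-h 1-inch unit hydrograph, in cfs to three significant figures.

Direct runoff: 0.0, 7.0, 31.0, 18.0, 28.0, 12.0, 3.0, 2.0, 0.0 cfs; ΣQ_DR = 101.0 cfs, peak = 31.0 cfs.
Runoff depth d = ΣQ_DR·Δt / A = 101.0 × 7200 / (0.626 mi²) = 0.5000 in.
The 1-inch UH is the DRH scaled by (1 in)/d, so U_p = 31.0 × 1/0.5000 = 62.0 cfs.

U_p ≈ 62.0 cfs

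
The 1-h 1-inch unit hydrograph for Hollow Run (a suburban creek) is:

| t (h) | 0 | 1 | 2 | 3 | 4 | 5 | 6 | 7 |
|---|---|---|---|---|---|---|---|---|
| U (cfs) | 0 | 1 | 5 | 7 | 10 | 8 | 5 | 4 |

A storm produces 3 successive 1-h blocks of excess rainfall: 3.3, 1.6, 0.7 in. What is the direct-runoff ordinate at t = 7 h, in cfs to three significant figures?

Q ≈ 26.8 cfs

By discrete convolution, Q_j = Σ (P_i / 1 in) · U_{j−i}.
At t = 7 h (j=7): Q = (3.3/1)·4 + (1.6/1)·5 + (0.7/1)·8 = 26.8 cfs.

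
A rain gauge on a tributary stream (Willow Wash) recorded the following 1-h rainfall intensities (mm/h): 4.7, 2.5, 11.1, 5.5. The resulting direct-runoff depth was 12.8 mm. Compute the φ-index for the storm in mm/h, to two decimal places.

φ ≈ 2.83 mm/h

Only the 3 blocks with intensity above φ contribute runoff: 4.7, 11.1, 5.5 mm/h.
Σ(I−φ)·Δt = d  ⇒  (4.7+11.1+5.5 − 3φ)·1 = 12.8
φ = (21.30 − 12.8/1) / 3 = 2.83 mm/h.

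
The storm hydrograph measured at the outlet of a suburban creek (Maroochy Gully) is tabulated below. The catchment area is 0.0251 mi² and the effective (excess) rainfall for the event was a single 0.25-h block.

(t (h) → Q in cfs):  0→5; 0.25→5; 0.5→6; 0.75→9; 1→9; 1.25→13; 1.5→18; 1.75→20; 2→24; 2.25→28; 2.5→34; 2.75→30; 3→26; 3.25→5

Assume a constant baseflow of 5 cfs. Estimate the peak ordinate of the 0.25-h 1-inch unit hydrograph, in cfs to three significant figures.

U_p ≈ 11.6 cfs

Direct runoff: 0.0, 0.0, 1.0, 4.0, 4.0, 8.0, 13.0, 15.0, 19.0, 23.0, 29.0, 25.0, 21.0, 0.0 cfs; ΣQ_DR = 162.0 cfs, peak = 29.0 cfs.
Runoff depth d = ΣQ_DR·Δt / A = 162.0 × 900 / (0.0251 mi²) = 2.500 in.
The 1-inch UH is the DRH scaled by (1 in)/d, so U_p = 29.0 × 1/2.500 = 11.6 cfs.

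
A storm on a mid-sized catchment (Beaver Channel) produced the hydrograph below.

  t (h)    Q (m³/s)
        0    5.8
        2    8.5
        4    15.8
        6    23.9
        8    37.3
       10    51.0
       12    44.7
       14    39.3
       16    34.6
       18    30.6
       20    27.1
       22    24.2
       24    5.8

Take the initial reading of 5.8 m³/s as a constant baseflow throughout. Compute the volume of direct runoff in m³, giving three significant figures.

Direct-runoff ordinates (Q − Q_b): 0.0, 2.7, 10.0, 18.1, 31.5, 45.2, 38.9, 33.5, 28.8, 24.8, 21.3, 18.4, 0.0 m³/s.
ΣQ_DR = 273.2 m³/s.
With Δt = 2 h = 7200 s, V = ΣQ_DR · Δt = 273.2 × 7200 = 1.97 × 10^6 m³.

V ≈ 1.97 × 10^6 m³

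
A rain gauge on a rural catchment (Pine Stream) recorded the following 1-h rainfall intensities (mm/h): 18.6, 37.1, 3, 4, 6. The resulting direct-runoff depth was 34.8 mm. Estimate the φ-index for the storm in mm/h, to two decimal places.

Only the 2 blocks with intensity above φ contribute runoff: 18.6, 37.1 mm/h.
Σ(I−φ)·Δt = d  ⇒  (18.6+37.1 − 2φ)·1 = 34.8
φ = (55.70 − 34.8/1) / 2 = 10.45 mm/h.

φ ≈ 10.45 mm/h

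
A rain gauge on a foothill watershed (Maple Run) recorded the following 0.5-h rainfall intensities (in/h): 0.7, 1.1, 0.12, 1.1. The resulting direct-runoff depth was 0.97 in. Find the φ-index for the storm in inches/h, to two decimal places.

φ ≈ 0.32 in/h

Only the 3 blocks with intensity above φ contribute runoff: 0.7, 1.1, 1.1 in/h.
Σ(I−φ)·Δt = d  ⇒  (0.7+1.1+1.1 − 3φ)·0.5 = 0.97
φ = (2.900 − 0.97/0.5) / 3 = 0.32 in/h.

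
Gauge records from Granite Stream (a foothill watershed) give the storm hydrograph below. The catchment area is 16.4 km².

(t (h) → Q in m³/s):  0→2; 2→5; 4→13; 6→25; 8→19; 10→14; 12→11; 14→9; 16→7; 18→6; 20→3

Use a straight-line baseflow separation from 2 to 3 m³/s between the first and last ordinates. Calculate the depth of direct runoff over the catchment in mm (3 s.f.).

Direct runoff: 0.00, 2.90, 10.80, 22.70, 16.60, 11.50, 8.40, 6.30, 4.20, 3.10, 0.00 m³/s; ΣQ_DR = 86.50 m³/s.
V = ΣQ_DR · Δt = 86.50 × 7200 s = 6.228 × 10^5 m³.
Over A = 16.4 km², depth = V / A = 38.0 mm.

d ≈ 38.0 mm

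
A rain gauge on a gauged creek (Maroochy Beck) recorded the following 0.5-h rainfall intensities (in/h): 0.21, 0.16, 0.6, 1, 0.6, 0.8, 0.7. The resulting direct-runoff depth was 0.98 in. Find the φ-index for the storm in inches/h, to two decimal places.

φ ≈ 0.35 in/h

Only the 5 blocks with intensity above φ contribute runoff: 0.6, 1, 0.6, 0.8, 0.7 in/h.
Σ(I−φ)·Δt = d  ⇒  (0.6+1+0.6+0.8+0.7 − 5φ)·0.5 = 0.98
φ = (3.700 − 0.98/0.5) / 5 = 0.35 in/h.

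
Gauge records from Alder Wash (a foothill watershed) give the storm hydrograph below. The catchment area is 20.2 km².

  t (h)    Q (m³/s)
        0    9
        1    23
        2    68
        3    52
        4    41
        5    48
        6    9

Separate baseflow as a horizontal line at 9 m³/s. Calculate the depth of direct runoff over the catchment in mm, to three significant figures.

Direct runoff: 0.0, 14.0, 59.0, 43.0, 32.0, 39.0, 0.0 m³/s; ΣQ_DR = 187.0 m³/s.
V = ΣQ_DR · Δt = 187.0 × 3600 s = 6.732 × 10^5 m³.
Over A = 20.2 km², depth = V / A = 33.3 mm.

d ≈ 33.3 mm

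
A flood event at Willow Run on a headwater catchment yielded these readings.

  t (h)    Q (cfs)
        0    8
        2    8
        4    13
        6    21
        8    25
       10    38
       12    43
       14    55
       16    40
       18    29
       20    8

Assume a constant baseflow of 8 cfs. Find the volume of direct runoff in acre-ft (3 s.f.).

Direct-runoff ordinates (Q − Q_b): 0.0, 0.0, 5.0, 13.0, 17.0, 30.0, 35.0, 47.0, 32.0, 21.0, 0.0 cfs.
ΣQ_DR = 200.0 cfs.
With Δt = 2 h = 7200 s, V = ΣQ_DR · Δt = 200.0 × 7200 = 1.44 × 10^6 ft³ = 33.1 acre-ft.

V ≈ 33.1 acre-ft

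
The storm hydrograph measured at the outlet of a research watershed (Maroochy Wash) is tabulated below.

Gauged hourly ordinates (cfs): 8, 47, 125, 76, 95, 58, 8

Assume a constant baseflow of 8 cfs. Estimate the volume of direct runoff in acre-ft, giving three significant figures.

Direct-runoff ordinates (Q − Q_b): 0.0, 39.0, 117.0, 68.0, 87.0, 50.0, 0.0 cfs.
ΣQ_DR = 361.0 cfs.
With Δt = 1 h = 3600 s, V = ΣQ_DR · Δt = 361.0 × 3600 = 1.30 × 10^6 ft³ = 29.8 acre-ft.

V ≈ 29.8 acre-ft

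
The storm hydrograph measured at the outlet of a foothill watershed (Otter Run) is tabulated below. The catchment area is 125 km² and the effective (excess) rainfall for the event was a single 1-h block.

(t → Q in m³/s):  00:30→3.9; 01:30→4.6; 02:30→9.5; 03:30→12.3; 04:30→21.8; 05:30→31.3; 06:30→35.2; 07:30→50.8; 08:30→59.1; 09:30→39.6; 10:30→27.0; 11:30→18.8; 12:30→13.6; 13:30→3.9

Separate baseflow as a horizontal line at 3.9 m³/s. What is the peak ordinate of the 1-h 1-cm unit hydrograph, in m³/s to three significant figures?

Direct runoff: 0.0, 0.7, 5.6, 8.4, 17.9, 27.4, 31.3, 46.9, 55.2, 35.7, 23.1, 14.9, 9.7, 0.0 m³/s; ΣQ_DR = 276.8 m³/s, peak = 55.2 m³/s.
Runoff depth d = ΣQ_DR·Δt / A = 276.8 × 3600 / (125 km²) = 7.972 mm.
The 1-cm UH is the DRH scaled by (10 mm)/d, so U_p = 55.2 × 10/7.972 = 69.2 m³/s.

U_p ≈ 69.2 m³/s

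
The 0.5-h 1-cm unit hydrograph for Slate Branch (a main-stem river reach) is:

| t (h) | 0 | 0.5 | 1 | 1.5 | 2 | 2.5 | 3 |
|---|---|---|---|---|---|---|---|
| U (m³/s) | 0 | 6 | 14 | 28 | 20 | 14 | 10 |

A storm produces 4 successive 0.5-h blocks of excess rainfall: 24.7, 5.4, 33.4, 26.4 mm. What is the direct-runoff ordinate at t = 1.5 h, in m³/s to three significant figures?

By discrete convolution, Q_j = Σ (P_i / 10 mm) · U_{j−i}.
At t = 1.5 h (j=3): Q = (24.7/10)·28 + (5.4/10)·14 + (33.4/10)·6 + (26.4/10)·0 = 96.8 m³/s.

Q ≈ 96.8 m³/s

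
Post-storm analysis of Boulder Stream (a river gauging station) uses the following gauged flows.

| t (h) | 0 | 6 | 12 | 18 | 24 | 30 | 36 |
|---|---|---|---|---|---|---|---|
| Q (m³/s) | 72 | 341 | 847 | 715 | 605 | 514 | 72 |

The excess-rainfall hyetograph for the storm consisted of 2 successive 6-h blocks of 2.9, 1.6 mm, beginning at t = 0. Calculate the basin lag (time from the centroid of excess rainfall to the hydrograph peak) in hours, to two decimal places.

Centroid of excess rainfall: t_c = Σ P_i·t̄_i / ΣP_i = 5.1333 h (block centres at 3, 9 h).
Hydrograph peak occurs at t = 12 h, so basin lag t_L = 12 − 5.1333 = 6.87 h.

t_L ≈ 6.87 h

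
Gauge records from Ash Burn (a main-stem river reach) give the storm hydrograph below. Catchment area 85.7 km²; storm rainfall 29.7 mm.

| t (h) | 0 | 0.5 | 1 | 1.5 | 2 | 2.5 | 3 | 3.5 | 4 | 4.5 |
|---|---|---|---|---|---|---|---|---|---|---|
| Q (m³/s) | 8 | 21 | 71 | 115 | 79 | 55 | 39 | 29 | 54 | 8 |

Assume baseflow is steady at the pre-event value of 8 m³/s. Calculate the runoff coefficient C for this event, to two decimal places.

ΣQ_DR = 399.0 m³/s; V = ΣQ_DR·Δt = 7.182 × 10^5 m³.
Runoff depth d = V / A = 8.380 mm.
C = d / P = 8.380 / 29.7 = 0.28.

C ≈ 0.28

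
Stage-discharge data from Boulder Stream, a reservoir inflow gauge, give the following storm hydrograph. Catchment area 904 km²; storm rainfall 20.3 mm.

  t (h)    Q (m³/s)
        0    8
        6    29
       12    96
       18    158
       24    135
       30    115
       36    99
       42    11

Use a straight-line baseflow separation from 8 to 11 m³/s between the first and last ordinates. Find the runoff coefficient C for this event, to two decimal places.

C ≈ 0.68

ΣQ_DR = 575.0 m³/s; V = ΣQ_DR·Δt = 1.242 × 10^7 m³.
Runoff depth d = V / A = 13.74 mm.
C = d / P = 13.74 / 20.3 = 0.68.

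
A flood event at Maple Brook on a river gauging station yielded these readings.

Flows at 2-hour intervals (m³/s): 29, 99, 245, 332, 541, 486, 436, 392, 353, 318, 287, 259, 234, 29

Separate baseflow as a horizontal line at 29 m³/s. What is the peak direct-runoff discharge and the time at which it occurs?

Q_p = 512.0 m³/s at t = 8 h

Subtracting baseflow gives direct-runoff ordinates: 0.0, 70.0, 216.0, 303.0, 512.0, 457.0, 407.0, 363.0, 324.0, 289.0, 258.0, 230.0, 205.0, 0.0 m³/s.
The maximum is 512.0 m³/s, occurring at the reading for t = 8 h.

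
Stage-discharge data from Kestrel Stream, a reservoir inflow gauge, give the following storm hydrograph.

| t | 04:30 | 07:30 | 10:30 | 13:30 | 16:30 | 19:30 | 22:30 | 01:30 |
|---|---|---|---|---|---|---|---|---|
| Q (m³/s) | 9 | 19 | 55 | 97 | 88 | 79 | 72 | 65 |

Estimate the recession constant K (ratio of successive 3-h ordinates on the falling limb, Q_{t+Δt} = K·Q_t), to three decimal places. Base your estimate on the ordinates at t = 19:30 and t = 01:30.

K ≈ 0.907

Using the recession-limb readings at t = 19:30 and t = 01:30: Q falls from 79 to 65 m³/s over 2 intervals.
K = (Q₂/Q₁)^(1/2) = (65/79)^(1/2) = 0.907.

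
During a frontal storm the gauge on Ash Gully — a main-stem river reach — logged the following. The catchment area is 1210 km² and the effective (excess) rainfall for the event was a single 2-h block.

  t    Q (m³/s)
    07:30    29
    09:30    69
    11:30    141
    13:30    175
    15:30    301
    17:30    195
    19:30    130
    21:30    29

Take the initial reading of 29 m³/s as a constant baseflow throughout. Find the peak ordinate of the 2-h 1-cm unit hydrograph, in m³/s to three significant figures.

U_p ≈ 546 m³/s

Direct runoff: 0.0, 40.0, 112.0, 146.0, 272.0, 166.0, 101.0, 0.0 m³/s; ΣQ_DR = 837.0 m³/s, peak = 272.0 m³/s.
Runoff depth d = ΣQ_DR·Δt / A = 837.0 × 7200 / (1210 km²) = 4.980 mm.
The 1-cm UH is the DRH scaled by (10 mm)/d, so U_p = 272.0 × 10/4.980 = 546 m³/s.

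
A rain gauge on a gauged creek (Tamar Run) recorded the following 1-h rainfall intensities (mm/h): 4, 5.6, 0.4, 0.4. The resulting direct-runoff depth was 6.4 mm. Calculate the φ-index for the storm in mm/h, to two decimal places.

φ ≈ 1.60 mm/h

Only the 2 blocks with intensity above φ contribute runoff: 4, 5.6 mm/h.
Σ(I−φ)·Δt = d  ⇒  (4+5.6 − 2φ)·1 = 6.4
φ = (9.600 − 6.4/1) / 2 = 1.60 mm/h.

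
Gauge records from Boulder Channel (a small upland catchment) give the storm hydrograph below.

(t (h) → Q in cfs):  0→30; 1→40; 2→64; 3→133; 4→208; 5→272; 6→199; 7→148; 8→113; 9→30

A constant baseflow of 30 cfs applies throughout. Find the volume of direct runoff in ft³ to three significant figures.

Direct-runoff ordinates (Q − Q_b): 0.0, 10.0, 34.0, 103.0, 178.0, 242.0, 169.0, 118.0, 83.0, 0.0 cfs.
ΣQ_DR = 937.0 cfs.
With Δt = 1 h = 3600 s, V = ΣQ_DR · Δt = 937.0 × 3600 = 3.37 × 10^6 ft³.

V ≈ 3.37 × 10^6 ft³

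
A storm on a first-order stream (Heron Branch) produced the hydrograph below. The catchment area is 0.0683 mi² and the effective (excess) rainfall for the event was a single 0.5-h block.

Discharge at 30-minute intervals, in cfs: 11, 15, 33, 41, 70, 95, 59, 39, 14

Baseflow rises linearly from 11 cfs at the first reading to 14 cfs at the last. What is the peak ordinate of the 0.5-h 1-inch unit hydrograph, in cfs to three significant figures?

Direct runoff: 0.00, 3.62, 21.25, 28.88, 57.50, 82.12, 45.75, 25.38, 0.00 cfs; ΣQ_DR = 264.5 cfs, peak = 82.12 cfs.
Runoff depth d = ΣQ_DR·Δt / A = 264.5 × 1800 / (0.0683 mi²) = 3.000 in.
The 1-inch UH is the DRH scaled by (1 in)/d, so U_p = 82.12 × 1/3.000 = 27.4 cfs.

U_p ≈ 27.4 cfs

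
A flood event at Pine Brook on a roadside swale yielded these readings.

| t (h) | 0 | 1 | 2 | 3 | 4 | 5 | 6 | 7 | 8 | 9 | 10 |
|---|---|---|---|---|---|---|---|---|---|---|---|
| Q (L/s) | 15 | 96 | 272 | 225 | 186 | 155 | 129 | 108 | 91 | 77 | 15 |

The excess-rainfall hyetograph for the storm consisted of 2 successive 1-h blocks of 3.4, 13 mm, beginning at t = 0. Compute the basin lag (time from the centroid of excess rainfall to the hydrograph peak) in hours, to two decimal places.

Centroid of excess rainfall: t_c = Σ P_i·t̄_i / ΣP_i = 1.2927 h (block centres at 0.5, 1.5 h).
Hydrograph peak occurs at t = 2 h, so basin lag t_L = 2 − 1.2927 = 0.71 h.

t_L ≈ 0.71 h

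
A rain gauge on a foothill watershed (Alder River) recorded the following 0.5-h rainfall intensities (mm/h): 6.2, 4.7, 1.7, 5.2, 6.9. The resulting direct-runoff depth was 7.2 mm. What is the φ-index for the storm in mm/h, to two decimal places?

Only the 4 blocks with intensity above φ contribute runoff: 6.2, 4.7, 5.2, 6.9 mm/h.
Σ(I−φ)·Δt = d  ⇒  (6.2+4.7+5.2+6.9 − 4φ)·0.5 = 7.2
φ = (23.00 − 7.2/0.5) / 4 = 2.15 mm/h.

φ ≈ 2.15 mm/h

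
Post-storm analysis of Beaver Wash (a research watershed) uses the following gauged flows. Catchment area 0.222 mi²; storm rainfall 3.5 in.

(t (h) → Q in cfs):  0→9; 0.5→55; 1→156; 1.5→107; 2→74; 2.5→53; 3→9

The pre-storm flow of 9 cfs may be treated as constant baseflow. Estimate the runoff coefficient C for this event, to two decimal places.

C ≈ 0.40

ΣQ_DR = 400.0 cfs; V = ΣQ_DR·Δt = 7.200 × 10^5 ft³.
Runoff depth d = V / A = 1.396 in.
C = d / P = 1.396 / 3.5 = 0.40.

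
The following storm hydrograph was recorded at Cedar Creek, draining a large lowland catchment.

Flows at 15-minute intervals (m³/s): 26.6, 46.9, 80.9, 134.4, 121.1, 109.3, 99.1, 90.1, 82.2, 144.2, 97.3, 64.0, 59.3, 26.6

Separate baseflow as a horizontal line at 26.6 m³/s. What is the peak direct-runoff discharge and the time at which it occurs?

Subtracting baseflow gives direct-runoff ordinates: 0.0, 20.3, 54.3, 107.8, 94.5, 82.7, 72.5, 63.5, 55.6, 117.6, 70.7, 37.4, 32.7, 0.0 m³/s.
The maximum is 117.6 m³/s, occurring at the reading for t = 2.25 h.

Q_p = 117.6 m³/s at t = 2.25 h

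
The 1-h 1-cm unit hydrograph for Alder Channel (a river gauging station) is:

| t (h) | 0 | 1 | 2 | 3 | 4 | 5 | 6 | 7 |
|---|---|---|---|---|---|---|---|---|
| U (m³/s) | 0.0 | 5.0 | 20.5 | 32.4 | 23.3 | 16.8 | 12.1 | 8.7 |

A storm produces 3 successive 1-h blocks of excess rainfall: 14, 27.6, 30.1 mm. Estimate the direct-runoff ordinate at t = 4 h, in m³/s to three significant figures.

Q ≈ 184 m³/s

By discrete convolution, Q_j = Σ (P_i / 10 mm) · U_{j−i}.
At t = 4 h (j=4): Q = (14/10)·23.3 + (27.6/10)·32.4 + (30.1/10)·20.5 = 184 m³/s.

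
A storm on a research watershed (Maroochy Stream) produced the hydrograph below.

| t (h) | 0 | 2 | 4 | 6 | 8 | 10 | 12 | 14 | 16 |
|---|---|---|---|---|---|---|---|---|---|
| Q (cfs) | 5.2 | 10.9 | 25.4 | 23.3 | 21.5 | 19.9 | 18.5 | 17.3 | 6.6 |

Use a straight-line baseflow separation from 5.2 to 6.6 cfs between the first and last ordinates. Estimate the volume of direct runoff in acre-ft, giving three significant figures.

Direct-runoff ordinates (Q − Q_b): 0.00, 5.53, 19.85, 17.57, 15.60, 13.82, 12.25, 10.88, 0.00 cfs.
ΣQ_DR = 95.50 cfs.
With Δt = 2 h = 7200 s, V = ΣQ_DR · Δt = 95.50 × 7200 = 6.88 × 10^5 ft³ = 15.8 acre-ft.

V ≈ 15.8 acre-ft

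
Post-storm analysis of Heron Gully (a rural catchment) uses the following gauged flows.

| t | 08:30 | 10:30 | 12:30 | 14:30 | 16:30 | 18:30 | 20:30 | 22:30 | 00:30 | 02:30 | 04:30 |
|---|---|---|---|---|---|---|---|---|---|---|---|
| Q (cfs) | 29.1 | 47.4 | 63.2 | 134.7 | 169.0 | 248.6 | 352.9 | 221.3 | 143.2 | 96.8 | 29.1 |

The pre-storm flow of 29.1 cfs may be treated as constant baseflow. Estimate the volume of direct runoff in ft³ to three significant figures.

V ≈ 8.75 × 10^6 ft³

Direct-runoff ordinates (Q − Q_b): 0.0, 18.3, 34.1, 105.6, 139.9, 219.5, 323.8, 192.2, 114.1, 67.7, 0.0 cfs.
ΣQ_DR = 1215 cfs.
With Δt = 2 h = 7200 s, V = ΣQ_DR · Δt = 1215 × 7200 = 8.75 × 10^6 ft³.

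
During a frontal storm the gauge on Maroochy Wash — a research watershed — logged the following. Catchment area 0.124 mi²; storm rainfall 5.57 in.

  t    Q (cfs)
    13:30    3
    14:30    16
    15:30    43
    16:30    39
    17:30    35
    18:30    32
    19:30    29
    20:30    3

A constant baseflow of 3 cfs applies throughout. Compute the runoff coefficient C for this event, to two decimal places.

ΣQ_DR = 176.0 cfs; V = ΣQ_DR·Δt = 6.336 × 10^5 ft³.
Runoff depth d = V / A = 2.199 in.
C = d / P = 2.199 / 5.57 = 0.39.

C ≈ 0.39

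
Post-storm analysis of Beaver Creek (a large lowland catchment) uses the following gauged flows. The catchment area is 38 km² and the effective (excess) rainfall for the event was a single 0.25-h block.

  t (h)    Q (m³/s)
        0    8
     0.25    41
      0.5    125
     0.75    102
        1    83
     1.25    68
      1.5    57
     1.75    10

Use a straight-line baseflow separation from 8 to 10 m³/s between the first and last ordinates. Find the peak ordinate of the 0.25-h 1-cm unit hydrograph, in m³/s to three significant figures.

U_p ≈ 116 m³/s

Direct runoff: 0.00, 32.71, 116.43, 93.14, 73.86, 58.57, 47.29, 0.00 m³/s; ΣQ_DR = 422.0 m³/s, peak = 116.43 m³/s.
Runoff depth d = ΣQ_DR·Δt / A = 422.0 × 900 / (38 km²) = 9.995 mm.
The 1-cm UH is the DRH scaled by (10 mm)/d, so U_p = 116.43 × 10/9.995 = 116 m³/s.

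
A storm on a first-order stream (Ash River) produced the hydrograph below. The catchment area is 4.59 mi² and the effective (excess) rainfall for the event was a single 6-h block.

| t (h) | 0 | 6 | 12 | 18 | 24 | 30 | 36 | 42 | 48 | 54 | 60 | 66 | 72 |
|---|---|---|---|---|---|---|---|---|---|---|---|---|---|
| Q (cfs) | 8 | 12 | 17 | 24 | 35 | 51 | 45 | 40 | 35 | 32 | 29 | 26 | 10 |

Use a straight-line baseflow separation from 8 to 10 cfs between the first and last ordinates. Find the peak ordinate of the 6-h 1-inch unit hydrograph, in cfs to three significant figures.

Direct runoff: 0.00, 3.83, 8.67, 15.50, 26.33, 42.17, 36.00, 30.83, 25.67, 22.50, 19.33, 16.17, 0.00 cfs; ΣQ_DR = 247.0 cfs, peak = 42.17 cfs.
Runoff depth d = ΣQ_DR·Δt / A = 247.0 × 21600 / (4.59 mi²) = 0.5003 in.
The 1-inch UH is the DRH scaled by (1 in)/d, so U_p = 42.17 × 1/0.5003 = 84.3 cfs.

U_p ≈ 84.3 cfs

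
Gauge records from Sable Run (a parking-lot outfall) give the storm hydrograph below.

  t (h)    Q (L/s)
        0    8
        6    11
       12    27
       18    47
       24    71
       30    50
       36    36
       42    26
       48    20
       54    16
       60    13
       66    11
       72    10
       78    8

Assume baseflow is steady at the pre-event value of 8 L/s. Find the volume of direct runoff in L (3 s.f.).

Direct-runoff ordinates (Q − Q_b): 0.0, 3.0, 19.0, 39.0, 63.0, 42.0, 28.0, 18.0, 12.0, 8.0, 5.0, 3.0, 2.0, 0.0 L/s.
ΣQ_DR = 242.0 L/s.
With Δt = 6 h = 21600 s, V = ΣQ_DR · Δt = 242.0 × 21600 = 5.23 × 10^6 L.

V ≈ 5.23 × 10^6 L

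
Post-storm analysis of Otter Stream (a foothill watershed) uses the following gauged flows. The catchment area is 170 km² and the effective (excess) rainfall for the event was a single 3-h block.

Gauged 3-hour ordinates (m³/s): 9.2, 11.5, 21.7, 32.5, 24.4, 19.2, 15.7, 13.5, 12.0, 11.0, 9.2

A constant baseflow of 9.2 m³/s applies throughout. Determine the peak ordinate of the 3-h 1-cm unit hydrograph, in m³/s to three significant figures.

Direct runoff: 0.0, 2.3, 12.5, 23.3, 15.2, 10.0, 6.5, 4.3, 2.8, 1.8, 0.0 m³/s; ΣQ_DR = 78.70 m³/s, peak = 23.3 m³/s.
Runoff depth d = ΣQ_DR·Δt / A = 78.70 × 10800 / (170 km²) = 5.000 mm.
The 1-cm UH is the DRH scaled by (10 mm)/d, so U_p = 23.3 × 10/5.000 = 46.6 m³/s.

U_p ≈ 46.6 m³/s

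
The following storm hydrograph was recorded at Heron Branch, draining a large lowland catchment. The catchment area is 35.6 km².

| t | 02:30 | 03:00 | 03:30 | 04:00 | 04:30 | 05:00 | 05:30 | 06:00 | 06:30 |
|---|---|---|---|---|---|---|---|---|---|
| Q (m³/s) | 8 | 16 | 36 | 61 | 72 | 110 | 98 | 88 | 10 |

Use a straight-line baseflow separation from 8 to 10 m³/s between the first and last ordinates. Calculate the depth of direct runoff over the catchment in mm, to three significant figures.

Direct runoff: 0.00, 7.75, 27.50, 52.25, 63.00, 100.75, 88.50, 78.25, 0.00 m³/s; ΣQ_DR = 418.0 m³/s.
V = ΣQ_DR · Δt = 418.0 × 1800 s = 7.524 × 10^5 m³.
Over A = 35.6 km², depth = V / A = 21.1 mm.

d ≈ 21.1 mm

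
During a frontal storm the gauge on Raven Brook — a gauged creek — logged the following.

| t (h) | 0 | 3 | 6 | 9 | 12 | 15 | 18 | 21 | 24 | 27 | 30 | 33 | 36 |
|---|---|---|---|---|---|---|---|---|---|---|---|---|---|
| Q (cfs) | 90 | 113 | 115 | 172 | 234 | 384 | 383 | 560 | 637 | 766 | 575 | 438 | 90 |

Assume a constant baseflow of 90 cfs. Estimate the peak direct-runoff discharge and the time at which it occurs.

Subtracting baseflow gives direct-runoff ordinates: 0.0, 23.0, 25.0, 82.0, 144.0, 294.0, 293.0, 470.0, 547.0, 676.0, 485.0, 348.0, 0.0 cfs.
The maximum is 676.0 cfs, occurring at the reading for t = 27 h.

Q_p = 676.0 cfs at t = 27 h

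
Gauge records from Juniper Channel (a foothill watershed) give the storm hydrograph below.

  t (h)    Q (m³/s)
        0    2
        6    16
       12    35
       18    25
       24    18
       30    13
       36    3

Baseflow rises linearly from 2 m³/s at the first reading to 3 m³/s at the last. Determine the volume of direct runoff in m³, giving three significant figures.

Direct-runoff ordinates (Q − Q_b): 0.00, 13.83, 32.67, 22.50, 15.33, 10.17, 0.00 m³/s.
ΣQ_DR = 94.50 m³/s.
With Δt = 6 h = 21600 s, V = ΣQ_DR · Δt = 94.50 × 21600 = 2.04 × 10^6 m³.

V ≈ 2.04 × 10^6 m³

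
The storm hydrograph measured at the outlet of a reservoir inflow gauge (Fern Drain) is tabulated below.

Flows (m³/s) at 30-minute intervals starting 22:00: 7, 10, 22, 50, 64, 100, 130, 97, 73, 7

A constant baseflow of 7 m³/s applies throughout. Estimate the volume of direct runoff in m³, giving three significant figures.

Direct-runoff ordinates (Q − Q_b): 0.0, 3.0, 15.0, 43.0, 57.0, 93.0, 123.0, 90.0, 66.0, 0.0 m³/s.
ΣQ_DR = 490.0 m³/s.
With Δt = 0.5 h = 1800 s, V = ΣQ_DR · Δt = 490.0 × 1800 = 8.82 × 10^5 m³.

V ≈ 8.82 × 10^5 m³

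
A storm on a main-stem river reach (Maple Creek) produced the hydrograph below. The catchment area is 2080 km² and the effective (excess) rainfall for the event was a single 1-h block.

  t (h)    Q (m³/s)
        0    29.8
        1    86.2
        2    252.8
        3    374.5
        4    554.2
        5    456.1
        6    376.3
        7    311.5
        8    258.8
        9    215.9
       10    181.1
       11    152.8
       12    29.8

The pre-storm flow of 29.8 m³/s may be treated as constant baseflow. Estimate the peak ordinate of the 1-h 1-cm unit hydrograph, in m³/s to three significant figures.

Direct runoff: 0.0, 56.4, 223.0, 344.7, 524.4, 426.3, 346.5, 281.7, 229.0, 186.1, 151.3, 123.0, 0.0 m³/s; ΣQ_DR = 2892 m³/s, peak = 524.4 m³/s.
Runoff depth d = ΣQ_DR·Δt / A = 2892 × 3600 / (2080 km²) = 5.006 mm.
The 1-cm UH is the DRH scaled by (10 mm)/d, so U_p = 524.4 × 10/5.006 = 1050 m³/s.

U_p ≈ 1050 m³/s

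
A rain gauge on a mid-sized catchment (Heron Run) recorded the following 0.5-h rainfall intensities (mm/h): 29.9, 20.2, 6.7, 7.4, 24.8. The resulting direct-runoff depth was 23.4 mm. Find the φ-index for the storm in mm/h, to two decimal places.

φ ≈ 9.37 mm/h

Only the 3 blocks with intensity above φ contribute runoff: 29.9, 20.2, 24.8 mm/h.
Σ(I−φ)·Δt = d  ⇒  (29.9+20.2+24.8 − 3φ)·0.5 = 23.4
φ = (74.90 − 23.4/0.5) / 3 = 9.37 mm/h.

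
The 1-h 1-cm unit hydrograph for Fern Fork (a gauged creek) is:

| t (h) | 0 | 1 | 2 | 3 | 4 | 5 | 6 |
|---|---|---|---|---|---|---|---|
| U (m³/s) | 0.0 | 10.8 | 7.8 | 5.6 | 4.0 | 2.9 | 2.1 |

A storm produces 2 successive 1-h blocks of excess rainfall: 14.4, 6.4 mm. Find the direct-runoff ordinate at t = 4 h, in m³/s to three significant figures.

Q ≈ 9.34 m³/s

By discrete convolution, Q_j = Σ (P_i / 10 mm) · U_{j−i}.
At t = 4 h (j=4): Q = (14.4/10)·4.0 + (6.4/10)·5.6 = 9.34 m³/s.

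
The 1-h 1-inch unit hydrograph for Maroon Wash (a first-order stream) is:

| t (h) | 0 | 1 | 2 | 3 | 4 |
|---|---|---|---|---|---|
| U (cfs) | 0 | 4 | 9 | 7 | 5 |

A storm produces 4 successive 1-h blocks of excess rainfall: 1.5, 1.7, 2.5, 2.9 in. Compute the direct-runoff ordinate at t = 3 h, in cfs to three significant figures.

By discrete convolution, Q_j = Σ (P_i / 1 in) · U_{j−i}.
At t = 3 h (j=3): Q = (1.5/1)·7 + (1.7/1)·9 + (2.5/1)·4 + (2.9/1)·0 = 35.8 cfs.

Q ≈ 35.8 cfs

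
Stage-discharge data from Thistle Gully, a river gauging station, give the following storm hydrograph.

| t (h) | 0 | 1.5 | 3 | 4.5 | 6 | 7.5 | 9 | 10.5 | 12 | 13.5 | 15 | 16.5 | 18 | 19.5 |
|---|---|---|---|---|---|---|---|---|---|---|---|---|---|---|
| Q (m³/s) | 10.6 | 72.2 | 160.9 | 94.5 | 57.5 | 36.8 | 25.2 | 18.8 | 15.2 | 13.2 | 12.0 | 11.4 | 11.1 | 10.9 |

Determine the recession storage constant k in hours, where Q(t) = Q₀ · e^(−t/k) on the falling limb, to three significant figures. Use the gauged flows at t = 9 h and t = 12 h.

On the falling limb, Q drops from 25.2 to 15.2 m³/s between t = 9 h and t = 12 h (Δt = 3 h).
k = −Δt / ln(Q₂/Q₁) = −3 / ln(15.2/25.2) = 5.93 h.

k ≈ 5.93 h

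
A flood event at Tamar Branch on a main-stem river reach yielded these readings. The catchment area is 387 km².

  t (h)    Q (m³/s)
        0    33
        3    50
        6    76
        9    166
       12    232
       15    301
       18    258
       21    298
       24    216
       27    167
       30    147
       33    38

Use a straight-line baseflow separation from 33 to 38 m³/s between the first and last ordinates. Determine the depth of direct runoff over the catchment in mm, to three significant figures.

d ≈ 43.4 mm

Direct runoff: 0.00, 16.55, 42.09, 131.64, 197.18, 265.73, 222.27, 261.82, 179.36, 129.91, 109.45, 0.00 m³/s; ΣQ_DR = 1556 m³/s.
V = ΣQ_DR · Δt = 1556 × 10800 s = 1.680 × 10^7 m³.
Over A = 387 km², depth = V / A = 43.4 mm.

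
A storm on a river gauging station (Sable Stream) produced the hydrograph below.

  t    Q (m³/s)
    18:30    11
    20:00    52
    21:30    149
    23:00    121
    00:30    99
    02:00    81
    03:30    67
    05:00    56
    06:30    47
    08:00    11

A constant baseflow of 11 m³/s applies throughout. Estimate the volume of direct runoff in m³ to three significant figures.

V ≈ 3.15 × 10^6 m³

Direct-runoff ordinates (Q − Q_b): 0.0, 41.0, 138.0, 110.0, 88.0, 70.0, 56.0, 45.0, 36.0, 0.0 m³/s.
ΣQ_DR = 584.0 m³/s.
With Δt = 1.5 h = 5400 s, V = ΣQ_DR · Δt = 584.0 × 5400 = 3.15 × 10^6 m³.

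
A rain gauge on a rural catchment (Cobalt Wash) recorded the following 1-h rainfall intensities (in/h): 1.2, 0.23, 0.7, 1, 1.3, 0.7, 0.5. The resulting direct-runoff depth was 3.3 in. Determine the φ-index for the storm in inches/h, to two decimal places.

φ ≈ 0.35 in/h

Only the 6 blocks with intensity above φ contribute runoff: 1.2, 0.7, 1, 1.3, 0.7, 0.5 in/h.
Σ(I−φ)·Δt = d  ⇒  (1.2+0.7+1+1.3+0.7+0.5 − 6φ)·1 = 3.3
φ = (5.400 − 3.3/1) / 6 = 0.35 in/h.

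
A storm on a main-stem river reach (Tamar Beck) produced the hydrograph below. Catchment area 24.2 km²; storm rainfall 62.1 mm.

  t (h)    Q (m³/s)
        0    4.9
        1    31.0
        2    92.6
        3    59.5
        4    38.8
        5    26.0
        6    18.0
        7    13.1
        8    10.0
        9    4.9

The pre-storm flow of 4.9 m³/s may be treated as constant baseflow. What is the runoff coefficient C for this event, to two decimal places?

C ≈ 0.60

ΣQ_DR = 249.8 m³/s; V = ΣQ_DR·Δt = 8.993 × 10^5 m³.
Runoff depth d = V / A = 37.16 mm.
C = d / P = 37.16 / 62.1 = 0.60.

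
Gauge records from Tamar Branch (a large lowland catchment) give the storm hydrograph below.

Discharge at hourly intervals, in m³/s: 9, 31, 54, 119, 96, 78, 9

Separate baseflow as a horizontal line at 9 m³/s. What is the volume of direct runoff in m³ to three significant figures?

Direct-runoff ordinates (Q − Q_b): 0.0, 22.0, 45.0, 110.0, 87.0, 69.0, 0.0 m³/s.
ΣQ_DR = 333.0 m³/s.
With Δt = 1 h = 3600 s, V = ΣQ_DR · Δt = 333.0 × 3600 = 1.20 × 10^6 m³.

V ≈ 1.20 × 10^6 m³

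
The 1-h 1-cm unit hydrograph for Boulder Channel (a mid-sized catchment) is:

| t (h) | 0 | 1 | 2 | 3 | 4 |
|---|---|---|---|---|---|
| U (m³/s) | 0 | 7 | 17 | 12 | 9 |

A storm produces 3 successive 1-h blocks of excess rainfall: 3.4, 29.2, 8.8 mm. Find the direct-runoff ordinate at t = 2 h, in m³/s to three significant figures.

Q ≈ 26.2 m³/s

By discrete convolution, Q_j = Σ (P_i / 10 mm) · U_{j−i}.
At t = 2 h (j=2): Q = (3.4/10)·17 + (29.2/10)·7 + (8.8/10)·0 = 26.2 m³/s.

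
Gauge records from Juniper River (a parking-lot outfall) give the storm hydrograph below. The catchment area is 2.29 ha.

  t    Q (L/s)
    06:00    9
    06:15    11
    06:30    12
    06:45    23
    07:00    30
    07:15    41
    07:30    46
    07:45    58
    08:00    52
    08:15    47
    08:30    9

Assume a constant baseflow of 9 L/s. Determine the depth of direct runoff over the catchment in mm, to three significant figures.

d ≈ 9.39 mm

Direct runoff: 0.0, 2.0, 3.0, 14.0, 21.0, 32.0, 37.0, 49.0, 43.0, 38.0, 0.0 L/s; ΣQ_DR = 239.0 L/s.
V = ΣQ_DR · Δt = 239.0 × 900 s = 2.151 × 10^5 L.
Over A = 2.29 ha, depth = V / A = 9.39 mm.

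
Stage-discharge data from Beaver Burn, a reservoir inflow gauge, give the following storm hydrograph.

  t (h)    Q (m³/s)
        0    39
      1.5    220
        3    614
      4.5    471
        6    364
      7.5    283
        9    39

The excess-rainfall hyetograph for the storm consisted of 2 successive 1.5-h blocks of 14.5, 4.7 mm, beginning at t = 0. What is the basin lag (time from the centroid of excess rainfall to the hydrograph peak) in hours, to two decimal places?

Centroid of excess rainfall: t_c = Σ P_i·t̄_i / ΣP_i = 1.1172 h (block centres at 0.75, 2.25 h).
Hydrograph peak occurs at t = 3 h, so basin lag t_L = 3 − 1.1172 = 1.88 h.

t_L ≈ 1.88 h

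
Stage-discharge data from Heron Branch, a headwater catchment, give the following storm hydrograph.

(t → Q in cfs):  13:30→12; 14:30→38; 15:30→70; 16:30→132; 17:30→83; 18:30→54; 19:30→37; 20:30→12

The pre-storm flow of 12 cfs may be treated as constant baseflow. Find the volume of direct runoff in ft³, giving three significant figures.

Direct-runoff ordinates (Q − Q_b): 0.0, 26.0, 58.0, 120.0, 71.0, 42.0, 25.0, 0.0 cfs.
ΣQ_DR = 342.0 cfs.
With Δt = 1 h = 3600 s, V = ΣQ_DR · Δt = 342.0 × 3600 = 1.23 × 10^6 ft³.

V ≈ 1.23 × 10^6 ft³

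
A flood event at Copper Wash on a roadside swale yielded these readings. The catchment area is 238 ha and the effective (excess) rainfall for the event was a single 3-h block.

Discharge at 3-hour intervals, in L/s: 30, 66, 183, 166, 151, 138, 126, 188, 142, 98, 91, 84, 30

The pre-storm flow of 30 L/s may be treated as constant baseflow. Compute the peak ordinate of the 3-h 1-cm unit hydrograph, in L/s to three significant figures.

Direct runoff: 0.0, 36.0, 153.0, 136.0, 121.0, 108.0, 96.0, 158.0, 112.0, 68.0, 61.0, 54.0, 0.0 L/s; ΣQ_DR = 1103 L/s, peak = 158.0 L/s.
Runoff depth d = ΣQ_DR·Δt / A = 1103 × 10800 / (238 ha) = 5.005 mm.
The 1-cm UH is the DRH scaled by (10 mm)/d, so U_p = 158.0 × 10/5.005 = 316 L/s.

U_p ≈ 316 L/s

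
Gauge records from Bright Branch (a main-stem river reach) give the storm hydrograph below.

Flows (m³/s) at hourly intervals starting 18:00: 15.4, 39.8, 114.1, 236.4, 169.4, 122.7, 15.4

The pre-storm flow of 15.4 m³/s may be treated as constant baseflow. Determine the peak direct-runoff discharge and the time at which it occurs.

Subtracting baseflow gives direct-runoff ordinates: 0.0, 24.4, 98.7, 221.0, 154.0, 107.3, 0.0 m³/s.
The maximum is 221.0 m³/s, occurring at the reading for t = 21:00.

Q_p = 221.0 m³/s at t = 21:00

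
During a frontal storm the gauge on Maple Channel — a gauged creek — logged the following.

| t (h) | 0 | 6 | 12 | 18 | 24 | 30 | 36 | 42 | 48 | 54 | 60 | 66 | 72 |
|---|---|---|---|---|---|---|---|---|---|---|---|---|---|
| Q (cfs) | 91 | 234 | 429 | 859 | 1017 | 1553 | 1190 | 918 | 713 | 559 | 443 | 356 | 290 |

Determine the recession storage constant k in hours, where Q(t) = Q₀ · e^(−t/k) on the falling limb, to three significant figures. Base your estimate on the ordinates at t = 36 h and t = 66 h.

On the falling limb, Q drops from 1190 to 356 cfs between t = 36 h and t = 66 h (Δt = 30 h).
k = −Δt / ln(Q₂/Q₁) = −30 / ln(356/1190) = 24.9 h.

k ≈ 24.9 h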